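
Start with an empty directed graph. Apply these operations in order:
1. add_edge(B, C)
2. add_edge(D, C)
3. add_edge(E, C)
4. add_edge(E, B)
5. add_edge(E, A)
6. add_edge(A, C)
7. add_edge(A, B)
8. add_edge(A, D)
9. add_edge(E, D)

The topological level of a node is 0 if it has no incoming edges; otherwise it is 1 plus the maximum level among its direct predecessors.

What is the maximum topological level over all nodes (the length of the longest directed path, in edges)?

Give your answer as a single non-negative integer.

Op 1: add_edge(B, C). Edges now: 1
Op 2: add_edge(D, C). Edges now: 2
Op 3: add_edge(E, C). Edges now: 3
Op 4: add_edge(E, B). Edges now: 4
Op 5: add_edge(E, A). Edges now: 5
Op 6: add_edge(A, C). Edges now: 6
Op 7: add_edge(A, B). Edges now: 7
Op 8: add_edge(A, D). Edges now: 8
Op 9: add_edge(E, D). Edges now: 9
Compute levels (Kahn BFS):
  sources (in-degree 0): E
  process E: level=0
    E->A: in-degree(A)=0, level(A)=1, enqueue
    E->B: in-degree(B)=1, level(B)>=1
    E->C: in-degree(C)=3, level(C)>=1
    E->D: in-degree(D)=1, level(D)>=1
  process A: level=1
    A->B: in-degree(B)=0, level(B)=2, enqueue
    A->C: in-degree(C)=2, level(C)>=2
    A->D: in-degree(D)=0, level(D)=2, enqueue
  process B: level=2
    B->C: in-degree(C)=1, level(C)>=3
  process D: level=2
    D->C: in-degree(C)=0, level(C)=3, enqueue
  process C: level=3
All levels: A:1, B:2, C:3, D:2, E:0
max level = 3

Answer: 3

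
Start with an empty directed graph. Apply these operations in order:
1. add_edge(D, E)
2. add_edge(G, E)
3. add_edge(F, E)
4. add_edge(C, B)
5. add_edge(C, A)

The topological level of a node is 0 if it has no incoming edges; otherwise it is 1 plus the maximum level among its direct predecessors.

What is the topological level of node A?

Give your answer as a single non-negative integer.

Answer: 1

Derivation:
Op 1: add_edge(D, E). Edges now: 1
Op 2: add_edge(G, E). Edges now: 2
Op 3: add_edge(F, E). Edges now: 3
Op 4: add_edge(C, B). Edges now: 4
Op 5: add_edge(C, A). Edges now: 5
Compute levels (Kahn BFS):
  sources (in-degree 0): C, D, F, G
  process C: level=0
    C->A: in-degree(A)=0, level(A)=1, enqueue
    C->B: in-degree(B)=0, level(B)=1, enqueue
  process D: level=0
    D->E: in-degree(E)=2, level(E)>=1
  process F: level=0
    F->E: in-degree(E)=1, level(E)>=1
  process G: level=0
    G->E: in-degree(E)=0, level(E)=1, enqueue
  process A: level=1
  process B: level=1
  process E: level=1
All levels: A:1, B:1, C:0, D:0, E:1, F:0, G:0
level(A) = 1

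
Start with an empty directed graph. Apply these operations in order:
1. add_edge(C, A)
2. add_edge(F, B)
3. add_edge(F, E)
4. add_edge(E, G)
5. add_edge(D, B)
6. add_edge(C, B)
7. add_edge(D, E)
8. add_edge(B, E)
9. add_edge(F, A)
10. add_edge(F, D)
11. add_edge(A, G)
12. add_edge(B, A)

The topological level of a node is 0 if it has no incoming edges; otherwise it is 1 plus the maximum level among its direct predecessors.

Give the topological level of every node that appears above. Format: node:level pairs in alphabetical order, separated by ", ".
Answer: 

Op 1: add_edge(C, A). Edges now: 1
Op 2: add_edge(F, B). Edges now: 2
Op 3: add_edge(F, E). Edges now: 3
Op 4: add_edge(E, G). Edges now: 4
Op 5: add_edge(D, B). Edges now: 5
Op 6: add_edge(C, B). Edges now: 6
Op 7: add_edge(D, E). Edges now: 7
Op 8: add_edge(B, E). Edges now: 8
Op 9: add_edge(F, A). Edges now: 9
Op 10: add_edge(F, D). Edges now: 10
Op 11: add_edge(A, G). Edges now: 11
Op 12: add_edge(B, A). Edges now: 12
Compute levels (Kahn BFS):
  sources (in-degree 0): C, F
  process C: level=0
    C->A: in-degree(A)=2, level(A)>=1
    C->B: in-degree(B)=2, level(B)>=1
  process F: level=0
    F->A: in-degree(A)=1, level(A)>=1
    F->B: in-degree(B)=1, level(B)>=1
    F->D: in-degree(D)=0, level(D)=1, enqueue
    F->E: in-degree(E)=2, level(E)>=1
  process D: level=1
    D->B: in-degree(B)=0, level(B)=2, enqueue
    D->E: in-degree(E)=1, level(E)>=2
  process B: level=2
    B->A: in-degree(A)=0, level(A)=3, enqueue
    B->E: in-degree(E)=0, level(E)=3, enqueue
  process A: level=3
    A->G: in-degree(G)=1, level(G)>=4
  process E: level=3
    E->G: in-degree(G)=0, level(G)=4, enqueue
  process G: level=4
All levels: A:3, B:2, C:0, D:1, E:3, F:0, G:4

Answer: A:3, B:2, C:0, D:1, E:3, F:0, G:4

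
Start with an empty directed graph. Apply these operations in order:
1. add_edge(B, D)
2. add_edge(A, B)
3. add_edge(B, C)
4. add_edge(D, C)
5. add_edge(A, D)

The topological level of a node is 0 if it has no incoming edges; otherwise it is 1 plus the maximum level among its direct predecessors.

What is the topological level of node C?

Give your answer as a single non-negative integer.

Op 1: add_edge(B, D). Edges now: 1
Op 2: add_edge(A, B). Edges now: 2
Op 3: add_edge(B, C). Edges now: 3
Op 4: add_edge(D, C). Edges now: 4
Op 5: add_edge(A, D). Edges now: 5
Compute levels (Kahn BFS):
  sources (in-degree 0): A
  process A: level=0
    A->B: in-degree(B)=0, level(B)=1, enqueue
    A->D: in-degree(D)=1, level(D)>=1
  process B: level=1
    B->C: in-degree(C)=1, level(C)>=2
    B->D: in-degree(D)=0, level(D)=2, enqueue
  process D: level=2
    D->C: in-degree(C)=0, level(C)=3, enqueue
  process C: level=3
All levels: A:0, B:1, C:3, D:2
level(C) = 3

Answer: 3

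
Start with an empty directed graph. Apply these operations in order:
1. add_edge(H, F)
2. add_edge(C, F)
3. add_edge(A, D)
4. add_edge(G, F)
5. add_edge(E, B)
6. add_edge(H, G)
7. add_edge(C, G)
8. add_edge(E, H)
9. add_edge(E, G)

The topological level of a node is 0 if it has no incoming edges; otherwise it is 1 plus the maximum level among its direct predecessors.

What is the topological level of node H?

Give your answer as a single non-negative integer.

Op 1: add_edge(H, F). Edges now: 1
Op 2: add_edge(C, F). Edges now: 2
Op 3: add_edge(A, D). Edges now: 3
Op 4: add_edge(G, F). Edges now: 4
Op 5: add_edge(E, B). Edges now: 5
Op 6: add_edge(H, G). Edges now: 6
Op 7: add_edge(C, G). Edges now: 7
Op 8: add_edge(E, H). Edges now: 8
Op 9: add_edge(E, G). Edges now: 9
Compute levels (Kahn BFS):
  sources (in-degree 0): A, C, E
  process A: level=0
    A->D: in-degree(D)=0, level(D)=1, enqueue
  process C: level=0
    C->F: in-degree(F)=2, level(F)>=1
    C->G: in-degree(G)=2, level(G)>=1
  process E: level=0
    E->B: in-degree(B)=0, level(B)=1, enqueue
    E->G: in-degree(G)=1, level(G)>=1
    E->H: in-degree(H)=0, level(H)=1, enqueue
  process D: level=1
  process B: level=1
  process H: level=1
    H->F: in-degree(F)=1, level(F)>=2
    H->G: in-degree(G)=0, level(G)=2, enqueue
  process G: level=2
    G->F: in-degree(F)=0, level(F)=3, enqueue
  process F: level=3
All levels: A:0, B:1, C:0, D:1, E:0, F:3, G:2, H:1
level(H) = 1

Answer: 1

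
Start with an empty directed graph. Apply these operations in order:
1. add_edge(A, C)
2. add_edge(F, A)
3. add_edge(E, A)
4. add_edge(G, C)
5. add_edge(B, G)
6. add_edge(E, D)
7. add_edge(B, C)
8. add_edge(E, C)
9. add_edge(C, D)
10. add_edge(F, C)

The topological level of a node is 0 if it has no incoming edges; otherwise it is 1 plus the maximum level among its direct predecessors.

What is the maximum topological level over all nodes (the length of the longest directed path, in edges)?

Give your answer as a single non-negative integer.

Op 1: add_edge(A, C). Edges now: 1
Op 2: add_edge(F, A). Edges now: 2
Op 3: add_edge(E, A). Edges now: 3
Op 4: add_edge(G, C). Edges now: 4
Op 5: add_edge(B, G). Edges now: 5
Op 6: add_edge(E, D). Edges now: 6
Op 7: add_edge(B, C). Edges now: 7
Op 8: add_edge(E, C). Edges now: 8
Op 9: add_edge(C, D). Edges now: 9
Op 10: add_edge(F, C). Edges now: 10
Compute levels (Kahn BFS):
  sources (in-degree 0): B, E, F
  process B: level=0
    B->C: in-degree(C)=4, level(C)>=1
    B->G: in-degree(G)=0, level(G)=1, enqueue
  process E: level=0
    E->A: in-degree(A)=1, level(A)>=1
    E->C: in-degree(C)=3, level(C)>=1
    E->D: in-degree(D)=1, level(D)>=1
  process F: level=0
    F->A: in-degree(A)=0, level(A)=1, enqueue
    F->C: in-degree(C)=2, level(C)>=1
  process G: level=1
    G->C: in-degree(C)=1, level(C)>=2
  process A: level=1
    A->C: in-degree(C)=0, level(C)=2, enqueue
  process C: level=2
    C->D: in-degree(D)=0, level(D)=3, enqueue
  process D: level=3
All levels: A:1, B:0, C:2, D:3, E:0, F:0, G:1
max level = 3

Answer: 3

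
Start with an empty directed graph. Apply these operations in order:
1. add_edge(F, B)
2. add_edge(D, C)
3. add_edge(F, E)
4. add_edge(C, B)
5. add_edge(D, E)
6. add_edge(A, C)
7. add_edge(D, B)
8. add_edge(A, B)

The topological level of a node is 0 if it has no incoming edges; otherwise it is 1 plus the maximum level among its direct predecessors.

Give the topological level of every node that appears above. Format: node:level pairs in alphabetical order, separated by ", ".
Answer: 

Op 1: add_edge(F, B). Edges now: 1
Op 2: add_edge(D, C). Edges now: 2
Op 3: add_edge(F, E). Edges now: 3
Op 4: add_edge(C, B). Edges now: 4
Op 5: add_edge(D, E). Edges now: 5
Op 6: add_edge(A, C). Edges now: 6
Op 7: add_edge(D, B). Edges now: 7
Op 8: add_edge(A, B). Edges now: 8
Compute levels (Kahn BFS):
  sources (in-degree 0): A, D, F
  process A: level=0
    A->B: in-degree(B)=3, level(B)>=1
    A->C: in-degree(C)=1, level(C)>=1
  process D: level=0
    D->B: in-degree(B)=2, level(B)>=1
    D->C: in-degree(C)=0, level(C)=1, enqueue
    D->E: in-degree(E)=1, level(E)>=1
  process F: level=0
    F->B: in-degree(B)=1, level(B)>=1
    F->E: in-degree(E)=0, level(E)=1, enqueue
  process C: level=1
    C->B: in-degree(B)=0, level(B)=2, enqueue
  process E: level=1
  process B: level=2
All levels: A:0, B:2, C:1, D:0, E:1, F:0

Answer: A:0, B:2, C:1, D:0, E:1, F:0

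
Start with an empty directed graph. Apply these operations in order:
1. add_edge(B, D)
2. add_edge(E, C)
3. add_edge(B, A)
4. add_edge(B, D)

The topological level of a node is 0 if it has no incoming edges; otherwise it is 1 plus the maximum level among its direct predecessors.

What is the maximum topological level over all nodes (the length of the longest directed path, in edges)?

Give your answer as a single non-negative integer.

Answer: 1

Derivation:
Op 1: add_edge(B, D). Edges now: 1
Op 2: add_edge(E, C). Edges now: 2
Op 3: add_edge(B, A). Edges now: 3
Op 4: add_edge(B, D) (duplicate, no change). Edges now: 3
Compute levels (Kahn BFS):
  sources (in-degree 0): B, E
  process B: level=0
    B->A: in-degree(A)=0, level(A)=1, enqueue
    B->D: in-degree(D)=0, level(D)=1, enqueue
  process E: level=0
    E->C: in-degree(C)=0, level(C)=1, enqueue
  process A: level=1
  process D: level=1
  process C: level=1
All levels: A:1, B:0, C:1, D:1, E:0
max level = 1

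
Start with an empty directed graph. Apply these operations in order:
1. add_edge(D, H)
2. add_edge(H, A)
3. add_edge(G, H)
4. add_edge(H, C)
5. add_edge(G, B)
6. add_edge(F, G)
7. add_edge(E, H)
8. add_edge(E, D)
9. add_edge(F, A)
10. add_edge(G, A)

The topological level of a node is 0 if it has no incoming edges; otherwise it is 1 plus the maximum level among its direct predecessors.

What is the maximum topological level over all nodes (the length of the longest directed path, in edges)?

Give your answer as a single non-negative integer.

Answer: 3

Derivation:
Op 1: add_edge(D, H). Edges now: 1
Op 2: add_edge(H, A). Edges now: 2
Op 3: add_edge(G, H). Edges now: 3
Op 4: add_edge(H, C). Edges now: 4
Op 5: add_edge(G, B). Edges now: 5
Op 6: add_edge(F, G). Edges now: 6
Op 7: add_edge(E, H). Edges now: 7
Op 8: add_edge(E, D). Edges now: 8
Op 9: add_edge(F, A). Edges now: 9
Op 10: add_edge(G, A). Edges now: 10
Compute levels (Kahn BFS):
  sources (in-degree 0): E, F
  process E: level=0
    E->D: in-degree(D)=0, level(D)=1, enqueue
    E->H: in-degree(H)=2, level(H)>=1
  process F: level=0
    F->A: in-degree(A)=2, level(A)>=1
    F->G: in-degree(G)=0, level(G)=1, enqueue
  process D: level=1
    D->H: in-degree(H)=1, level(H)>=2
  process G: level=1
    G->A: in-degree(A)=1, level(A)>=2
    G->B: in-degree(B)=0, level(B)=2, enqueue
    G->H: in-degree(H)=0, level(H)=2, enqueue
  process B: level=2
  process H: level=2
    H->A: in-degree(A)=0, level(A)=3, enqueue
    H->C: in-degree(C)=0, level(C)=3, enqueue
  process A: level=3
  process C: level=3
All levels: A:3, B:2, C:3, D:1, E:0, F:0, G:1, H:2
max level = 3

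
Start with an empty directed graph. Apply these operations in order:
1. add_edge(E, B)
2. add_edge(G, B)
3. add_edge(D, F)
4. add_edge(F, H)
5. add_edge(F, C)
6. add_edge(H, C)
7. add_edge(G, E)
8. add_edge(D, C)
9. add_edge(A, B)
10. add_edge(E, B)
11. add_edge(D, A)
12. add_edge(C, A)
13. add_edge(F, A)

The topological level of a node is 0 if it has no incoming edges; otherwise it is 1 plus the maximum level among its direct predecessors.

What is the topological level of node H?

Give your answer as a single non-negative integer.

Answer: 2

Derivation:
Op 1: add_edge(E, B). Edges now: 1
Op 2: add_edge(G, B). Edges now: 2
Op 3: add_edge(D, F). Edges now: 3
Op 4: add_edge(F, H). Edges now: 4
Op 5: add_edge(F, C). Edges now: 5
Op 6: add_edge(H, C). Edges now: 6
Op 7: add_edge(G, E). Edges now: 7
Op 8: add_edge(D, C). Edges now: 8
Op 9: add_edge(A, B). Edges now: 9
Op 10: add_edge(E, B) (duplicate, no change). Edges now: 9
Op 11: add_edge(D, A). Edges now: 10
Op 12: add_edge(C, A). Edges now: 11
Op 13: add_edge(F, A). Edges now: 12
Compute levels (Kahn BFS):
  sources (in-degree 0): D, G
  process D: level=0
    D->A: in-degree(A)=2, level(A)>=1
    D->C: in-degree(C)=2, level(C)>=1
    D->F: in-degree(F)=0, level(F)=1, enqueue
  process G: level=0
    G->B: in-degree(B)=2, level(B)>=1
    G->E: in-degree(E)=0, level(E)=1, enqueue
  process F: level=1
    F->A: in-degree(A)=1, level(A)>=2
    F->C: in-degree(C)=1, level(C)>=2
    F->H: in-degree(H)=0, level(H)=2, enqueue
  process E: level=1
    E->B: in-degree(B)=1, level(B)>=2
  process H: level=2
    H->C: in-degree(C)=0, level(C)=3, enqueue
  process C: level=3
    C->A: in-degree(A)=0, level(A)=4, enqueue
  process A: level=4
    A->B: in-degree(B)=0, level(B)=5, enqueue
  process B: level=5
All levels: A:4, B:5, C:3, D:0, E:1, F:1, G:0, H:2
level(H) = 2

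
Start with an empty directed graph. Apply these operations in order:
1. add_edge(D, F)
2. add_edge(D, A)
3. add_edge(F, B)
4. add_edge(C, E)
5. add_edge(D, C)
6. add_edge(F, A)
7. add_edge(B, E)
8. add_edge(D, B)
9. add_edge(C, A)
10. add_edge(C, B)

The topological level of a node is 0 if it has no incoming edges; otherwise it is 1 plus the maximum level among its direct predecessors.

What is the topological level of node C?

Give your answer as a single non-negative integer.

Op 1: add_edge(D, F). Edges now: 1
Op 2: add_edge(D, A). Edges now: 2
Op 3: add_edge(F, B). Edges now: 3
Op 4: add_edge(C, E). Edges now: 4
Op 5: add_edge(D, C). Edges now: 5
Op 6: add_edge(F, A). Edges now: 6
Op 7: add_edge(B, E). Edges now: 7
Op 8: add_edge(D, B). Edges now: 8
Op 9: add_edge(C, A). Edges now: 9
Op 10: add_edge(C, B). Edges now: 10
Compute levels (Kahn BFS):
  sources (in-degree 0): D
  process D: level=0
    D->A: in-degree(A)=2, level(A)>=1
    D->B: in-degree(B)=2, level(B)>=1
    D->C: in-degree(C)=0, level(C)=1, enqueue
    D->F: in-degree(F)=0, level(F)=1, enqueue
  process C: level=1
    C->A: in-degree(A)=1, level(A)>=2
    C->B: in-degree(B)=1, level(B)>=2
    C->E: in-degree(E)=1, level(E)>=2
  process F: level=1
    F->A: in-degree(A)=0, level(A)=2, enqueue
    F->B: in-degree(B)=0, level(B)=2, enqueue
  process A: level=2
  process B: level=2
    B->E: in-degree(E)=0, level(E)=3, enqueue
  process E: level=3
All levels: A:2, B:2, C:1, D:0, E:3, F:1
level(C) = 1

Answer: 1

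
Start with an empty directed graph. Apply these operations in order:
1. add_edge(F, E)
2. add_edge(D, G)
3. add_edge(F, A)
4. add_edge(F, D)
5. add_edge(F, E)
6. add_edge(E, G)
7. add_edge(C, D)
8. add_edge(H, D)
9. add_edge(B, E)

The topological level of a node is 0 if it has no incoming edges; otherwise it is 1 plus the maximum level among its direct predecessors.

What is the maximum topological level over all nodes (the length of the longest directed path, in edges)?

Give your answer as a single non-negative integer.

Answer: 2

Derivation:
Op 1: add_edge(F, E). Edges now: 1
Op 2: add_edge(D, G). Edges now: 2
Op 3: add_edge(F, A). Edges now: 3
Op 4: add_edge(F, D). Edges now: 4
Op 5: add_edge(F, E) (duplicate, no change). Edges now: 4
Op 6: add_edge(E, G). Edges now: 5
Op 7: add_edge(C, D). Edges now: 6
Op 8: add_edge(H, D). Edges now: 7
Op 9: add_edge(B, E). Edges now: 8
Compute levels (Kahn BFS):
  sources (in-degree 0): B, C, F, H
  process B: level=0
    B->E: in-degree(E)=1, level(E)>=1
  process C: level=0
    C->D: in-degree(D)=2, level(D)>=1
  process F: level=0
    F->A: in-degree(A)=0, level(A)=1, enqueue
    F->D: in-degree(D)=1, level(D)>=1
    F->E: in-degree(E)=0, level(E)=1, enqueue
  process H: level=0
    H->D: in-degree(D)=0, level(D)=1, enqueue
  process A: level=1
  process E: level=1
    E->G: in-degree(G)=1, level(G)>=2
  process D: level=1
    D->G: in-degree(G)=0, level(G)=2, enqueue
  process G: level=2
All levels: A:1, B:0, C:0, D:1, E:1, F:0, G:2, H:0
max level = 2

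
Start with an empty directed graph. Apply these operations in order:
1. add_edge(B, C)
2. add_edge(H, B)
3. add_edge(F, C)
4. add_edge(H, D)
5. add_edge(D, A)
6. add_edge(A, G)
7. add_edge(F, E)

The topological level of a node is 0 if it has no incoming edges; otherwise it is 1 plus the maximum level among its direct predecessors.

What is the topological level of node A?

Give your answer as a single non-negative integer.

Answer: 2

Derivation:
Op 1: add_edge(B, C). Edges now: 1
Op 2: add_edge(H, B). Edges now: 2
Op 3: add_edge(F, C). Edges now: 3
Op 4: add_edge(H, D). Edges now: 4
Op 5: add_edge(D, A). Edges now: 5
Op 6: add_edge(A, G). Edges now: 6
Op 7: add_edge(F, E). Edges now: 7
Compute levels (Kahn BFS):
  sources (in-degree 0): F, H
  process F: level=0
    F->C: in-degree(C)=1, level(C)>=1
    F->E: in-degree(E)=0, level(E)=1, enqueue
  process H: level=0
    H->B: in-degree(B)=0, level(B)=1, enqueue
    H->D: in-degree(D)=0, level(D)=1, enqueue
  process E: level=1
  process B: level=1
    B->C: in-degree(C)=0, level(C)=2, enqueue
  process D: level=1
    D->A: in-degree(A)=0, level(A)=2, enqueue
  process C: level=2
  process A: level=2
    A->G: in-degree(G)=0, level(G)=3, enqueue
  process G: level=3
All levels: A:2, B:1, C:2, D:1, E:1, F:0, G:3, H:0
level(A) = 2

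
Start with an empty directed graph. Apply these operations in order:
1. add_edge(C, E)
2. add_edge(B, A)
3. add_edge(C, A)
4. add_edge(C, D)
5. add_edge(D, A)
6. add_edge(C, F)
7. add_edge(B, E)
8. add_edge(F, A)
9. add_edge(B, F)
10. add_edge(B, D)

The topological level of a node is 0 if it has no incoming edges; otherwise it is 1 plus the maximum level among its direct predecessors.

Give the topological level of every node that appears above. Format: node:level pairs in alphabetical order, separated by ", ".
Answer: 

Answer: A:2, B:0, C:0, D:1, E:1, F:1

Derivation:
Op 1: add_edge(C, E). Edges now: 1
Op 2: add_edge(B, A). Edges now: 2
Op 3: add_edge(C, A). Edges now: 3
Op 4: add_edge(C, D). Edges now: 4
Op 5: add_edge(D, A). Edges now: 5
Op 6: add_edge(C, F). Edges now: 6
Op 7: add_edge(B, E). Edges now: 7
Op 8: add_edge(F, A). Edges now: 8
Op 9: add_edge(B, F). Edges now: 9
Op 10: add_edge(B, D). Edges now: 10
Compute levels (Kahn BFS):
  sources (in-degree 0): B, C
  process B: level=0
    B->A: in-degree(A)=3, level(A)>=1
    B->D: in-degree(D)=1, level(D)>=1
    B->E: in-degree(E)=1, level(E)>=1
    B->F: in-degree(F)=1, level(F)>=1
  process C: level=0
    C->A: in-degree(A)=2, level(A)>=1
    C->D: in-degree(D)=0, level(D)=1, enqueue
    C->E: in-degree(E)=0, level(E)=1, enqueue
    C->F: in-degree(F)=0, level(F)=1, enqueue
  process D: level=1
    D->A: in-degree(A)=1, level(A)>=2
  process E: level=1
  process F: level=1
    F->A: in-degree(A)=0, level(A)=2, enqueue
  process A: level=2
All levels: A:2, B:0, C:0, D:1, E:1, F:1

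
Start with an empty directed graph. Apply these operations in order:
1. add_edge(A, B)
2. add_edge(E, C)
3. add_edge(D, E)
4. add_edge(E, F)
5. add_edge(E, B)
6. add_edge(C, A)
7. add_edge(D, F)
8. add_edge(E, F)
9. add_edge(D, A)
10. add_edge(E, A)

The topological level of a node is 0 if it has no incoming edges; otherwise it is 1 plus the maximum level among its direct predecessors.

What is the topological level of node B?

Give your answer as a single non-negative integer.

Answer: 4

Derivation:
Op 1: add_edge(A, B). Edges now: 1
Op 2: add_edge(E, C). Edges now: 2
Op 3: add_edge(D, E). Edges now: 3
Op 4: add_edge(E, F). Edges now: 4
Op 5: add_edge(E, B). Edges now: 5
Op 6: add_edge(C, A). Edges now: 6
Op 7: add_edge(D, F). Edges now: 7
Op 8: add_edge(E, F) (duplicate, no change). Edges now: 7
Op 9: add_edge(D, A). Edges now: 8
Op 10: add_edge(E, A). Edges now: 9
Compute levels (Kahn BFS):
  sources (in-degree 0): D
  process D: level=0
    D->A: in-degree(A)=2, level(A)>=1
    D->E: in-degree(E)=0, level(E)=1, enqueue
    D->F: in-degree(F)=1, level(F)>=1
  process E: level=1
    E->A: in-degree(A)=1, level(A)>=2
    E->B: in-degree(B)=1, level(B)>=2
    E->C: in-degree(C)=0, level(C)=2, enqueue
    E->F: in-degree(F)=0, level(F)=2, enqueue
  process C: level=2
    C->A: in-degree(A)=0, level(A)=3, enqueue
  process F: level=2
  process A: level=3
    A->B: in-degree(B)=0, level(B)=4, enqueue
  process B: level=4
All levels: A:3, B:4, C:2, D:0, E:1, F:2
level(B) = 4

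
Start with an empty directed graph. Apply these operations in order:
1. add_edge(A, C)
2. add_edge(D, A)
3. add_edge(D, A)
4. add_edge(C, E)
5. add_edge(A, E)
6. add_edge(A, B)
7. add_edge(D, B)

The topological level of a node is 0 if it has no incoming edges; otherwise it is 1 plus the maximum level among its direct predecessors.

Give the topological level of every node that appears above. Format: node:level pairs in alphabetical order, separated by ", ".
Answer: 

Op 1: add_edge(A, C). Edges now: 1
Op 2: add_edge(D, A). Edges now: 2
Op 3: add_edge(D, A) (duplicate, no change). Edges now: 2
Op 4: add_edge(C, E). Edges now: 3
Op 5: add_edge(A, E). Edges now: 4
Op 6: add_edge(A, B). Edges now: 5
Op 7: add_edge(D, B). Edges now: 6
Compute levels (Kahn BFS):
  sources (in-degree 0): D
  process D: level=0
    D->A: in-degree(A)=0, level(A)=1, enqueue
    D->B: in-degree(B)=1, level(B)>=1
  process A: level=1
    A->B: in-degree(B)=0, level(B)=2, enqueue
    A->C: in-degree(C)=0, level(C)=2, enqueue
    A->E: in-degree(E)=1, level(E)>=2
  process B: level=2
  process C: level=2
    C->E: in-degree(E)=0, level(E)=3, enqueue
  process E: level=3
All levels: A:1, B:2, C:2, D:0, E:3

Answer: A:1, B:2, C:2, D:0, E:3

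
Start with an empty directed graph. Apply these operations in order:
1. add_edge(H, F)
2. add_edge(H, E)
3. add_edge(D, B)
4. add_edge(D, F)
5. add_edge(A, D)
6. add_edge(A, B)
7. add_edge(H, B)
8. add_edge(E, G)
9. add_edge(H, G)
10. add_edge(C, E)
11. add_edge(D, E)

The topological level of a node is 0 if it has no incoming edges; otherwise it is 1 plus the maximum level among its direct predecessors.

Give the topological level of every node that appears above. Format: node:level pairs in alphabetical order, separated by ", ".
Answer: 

Answer: A:0, B:2, C:0, D:1, E:2, F:2, G:3, H:0

Derivation:
Op 1: add_edge(H, F). Edges now: 1
Op 2: add_edge(H, E). Edges now: 2
Op 3: add_edge(D, B). Edges now: 3
Op 4: add_edge(D, F). Edges now: 4
Op 5: add_edge(A, D). Edges now: 5
Op 6: add_edge(A, B). Edges now: 6
Op 7: add_edge(H, B). Edges now: 7
Op 8: add_edge(E, G). Edges now: 8
Op 9: add_edge(H, G). Edges now: 9
Op 10: add_edge(C, E). Edges now: 10
Op 11: add_edge(D, E). Edges now: 11
Compute levels (Kahn BFS):
  sources (in-degree 0): A, C, H
  process A: level=0
    A->B: in-degree(B)=2, level(B)>=1
    A->D: in-degree(D)=0, level(D)=1, enqueue
  process C: level=0
    C->E: in-degree(E)=2, level(E)>=1
  process H: level=0
    H->B: in-degree(B)=1, level(B)>=1
    H->E: in-degree(E)=1, level(E)>=1
    H->F: in-degree(F)=1, level(F)>=1
    H->G: in-degree(G)=1, level(G)>=1
  process D: level=1
    D->B: in-degree(B)=0, level(B)=2, enqueue
    D->E: in-degree(E)=0, level(E)=2, enqueue
    D->F: in-degree(F)=0, level(F)=2, enqueue
  process B: level=2
  process E: level=2
    E->G: in-degree(G)=0, level(G)=3, enqueue
  process F: level=2
  process G: level=3
All levels: A:0, B:2, C:0, D:1, E:2, F:2, G:3, H:0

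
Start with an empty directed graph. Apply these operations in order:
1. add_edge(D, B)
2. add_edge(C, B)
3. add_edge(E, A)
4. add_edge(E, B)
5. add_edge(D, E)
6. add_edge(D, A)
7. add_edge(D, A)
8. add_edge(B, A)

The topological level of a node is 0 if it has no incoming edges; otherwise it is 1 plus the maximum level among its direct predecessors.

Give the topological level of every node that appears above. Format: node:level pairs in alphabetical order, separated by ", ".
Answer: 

Op 1: add_edge(D, B). Edges now: 1
Op 2: add_edge(C, B). Edges now: 2
Op 3: add_edge(E, A). Edges now: 3
Op 4: add_edge(E, B). Edges now: 4
Op 5: add_edge(D, E). Edges now: 5
Op 6: add_edge(D, A). Edges now: 6
Op 7: add_edge(D, A) (duplicate, no change). Edges now: 6
Op 8: add_edge(B, A). Edges now: 7
Compute levels (Kahn BFS):
  sources (in-degree 0): C, D
  process C: level=0
    C->B: in-degree(B)=2, level(B)>=1
  process D: level=0
    D->A: in-degree(A)=2, level(A)>=1
    D->B: in-degree(B)=1, level(B)>=1
    D->E: in-degree(E)=0, level(E)=1, enqueue
  process E: level=1
    E->A: in-degree(A)=1, level(A)>=2
    E->B: in-degree(B)=0, level(B)=2, enqueue
  process B: level=2
    B->A: in-degree(A)=0, level(A)=3, enqueue
  process A: level=3
All levels: A:3, B:2, C:0, D:0, E:1

Answer: A:3, B:2, C:0, D:0, E:1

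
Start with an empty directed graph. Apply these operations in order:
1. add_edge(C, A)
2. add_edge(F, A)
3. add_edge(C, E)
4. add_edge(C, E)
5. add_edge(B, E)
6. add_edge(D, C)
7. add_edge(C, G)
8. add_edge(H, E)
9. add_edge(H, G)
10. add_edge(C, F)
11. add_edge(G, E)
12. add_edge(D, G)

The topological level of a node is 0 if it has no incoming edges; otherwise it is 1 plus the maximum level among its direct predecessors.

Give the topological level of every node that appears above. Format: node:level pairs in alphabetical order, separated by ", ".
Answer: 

Answer: A:3, B:0, C:1, D:0, E:3, F:2, G:2, H:0

Derivation:
Op 1: add_edge(C, A). Edges now: 1
Op 2: add_edge(F, A). Edges now: 2
Op 3: add_edge(C, E). Edges now: 3
Op 4: add_edge(C, E) (duplicate, no change). Edges now: 3
Op 5: add_edge(B, E). Edges now: 4
Op 6: add_edge(D, C). Edges now: 5
Op 7: add_edge(C, G). Edges now: 6
Op 8: add_edge(H, E). Edges now: 7
Op 9: add_edge(H, G). Edges now: 8
Op 10: add_edge(C, F). Edges now: 9
Op 11: add_edge(G, E). Edges now: 10
Op 12: add_edge(D, G). Edges now: 11
Compute levels (Kahn BFS):
  sources (in-degree 0): B, D, H
  process B: level=0
    B->E: in-degree(E)=3, level(E)>=1
  process D: level=0
    D->C: in-degree(C)=0, level(C)=1, enqueue
    D->G: in-degree(G)=2, level(G)>=1
  process H: level=0
    H->E: in-degree(E)=2, level(E)>=1
    H->G: in-degree(G)=1, level(G)>=1
  process C: level=1
    C->A: in-degree(A)=1, level(A)>=2
    C->E: in-degree(E)=1, level(E)>=2
    C->F: in-degree(F)=0, level(F)=2, enqueue
    C->G: in-degree(G)=0, level(G)=2, enqueue
  process F: level=2
    F->A: in-degree(A)=0, level(A)=3, enqueue
  process G: level=2
    G->E: in-degree(E)=0, level(E)=3, enqueue
  process A: level=3
  process E: level=3
All levels: A:3, B:0, C:1, D:0, E:3, F:2, G:2, H:0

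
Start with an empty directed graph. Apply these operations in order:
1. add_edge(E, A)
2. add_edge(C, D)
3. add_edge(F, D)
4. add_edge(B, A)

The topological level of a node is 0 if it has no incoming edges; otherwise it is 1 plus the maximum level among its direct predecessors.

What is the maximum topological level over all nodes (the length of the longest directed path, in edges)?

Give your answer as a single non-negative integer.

Op 1: add_edge(E, A). Edges now: 1
Op 2: add_edge(C, D). Edges now: 2
Op 3: add_edge(F, D). Edges now: 3
Op 4: add_edge(B, A). Edges now: 4
Compute levels (Kahn BFS):
  sources (in-degree 0): B, C, E, F
  process B: level=0
    B->A: in-degree(A)=1, level(A)>=1
  process C: level=0
    C->D: in-degree(D)=1, level(D)>=1
  process E: level=0
    E->A: in-degree(A)=0, level(A)=1, enqueue
  process F: level=0
    F->D: in-degree(D)=0, level(D)=1, enqueue
  process A: level=1
  process D: level=1
All levels: A:1, B:0, C:0, D:1, E:0, F:0
max level = 1

Answer: 1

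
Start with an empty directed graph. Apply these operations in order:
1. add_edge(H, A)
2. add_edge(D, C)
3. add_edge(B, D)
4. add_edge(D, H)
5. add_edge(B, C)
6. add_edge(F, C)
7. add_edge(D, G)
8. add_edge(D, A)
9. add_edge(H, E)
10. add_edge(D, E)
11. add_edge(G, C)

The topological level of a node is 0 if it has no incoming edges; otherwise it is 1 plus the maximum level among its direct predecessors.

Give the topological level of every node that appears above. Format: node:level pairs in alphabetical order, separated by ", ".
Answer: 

Answer: A:3, B:0, C:3, D:1, E:3, F:0, G:2, H:2

Derivation:
Op 1: add_edge(H, A). Edges now: 1
Op 2: add_edge(D, C). Edges now: 2
Op 3: add_edge(B, D). Edges now: 3
Op 4: add_edge(D, H). Edges now: 4
Op 5: add_edge(B, C). Edges now: 5
Op 6: add_edge(F, C). Edges now: 6
Op 7: add_edge(D, G). Edges now: 7
Op 8: add_edge(D, A). Edges now: 8
Op 9: add_edge(H, E). Edges now: 9
Op 10: add_edge(D, E). Edges now: 10
Op 11: add_edge(G, C). Edges now: 11
Compute levels (Kahn BFS):
  sources (in-degree 0): B, F
  process B: level=0
    B->C: in-degree(C)=3, level(C)>=1
    B->D: in-degree(D)=0, level(D)=1, enqueue
  process F: level=0
    F->C: in-degree(C)=2, level(C)>=1
  process D: level=1
    D->A: in-degree(A)=1, level(A)>=2
    D->C: in-degree(C)=1, level(C)>=2
    D->E: in-degree(E)=1, level(E)>=2
    D->G: in-degree(G)=0, level(G)=2, enqueue
    D->H: in-degree(H)=0, level(H)=2, enqueue
  process G: level=2
    G->C: in-degree(C)=0, level(C)=3, enqueue
  process H: level=2
    H->A: in-degree(A)=0, level(A)=3, enqueue
    H->E: in-degree(E)=0, level(E)=3, enqueue
  process C: level=3
  process A: level=3
  process E: level=3
All levels: A:3, B:0, C:3, D:1, E:3, F:0, G:2, H:2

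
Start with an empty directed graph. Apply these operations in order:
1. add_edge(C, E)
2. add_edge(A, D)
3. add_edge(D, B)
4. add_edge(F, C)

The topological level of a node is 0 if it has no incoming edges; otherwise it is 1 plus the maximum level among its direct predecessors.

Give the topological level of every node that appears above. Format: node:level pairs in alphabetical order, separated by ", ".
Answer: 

Op 1: add_edge(C, E). Edges now: 1
Op 2: add_edge(A, D). Edges now: 2
Op 3: add_edge(D, B). Edges now: 3
Op 4: add_edge(F, C). Edges now: 4
Compute levels (Kahn BFS):
  sources (in-degree 0): A, F
  process A: level=0
    A->D: in-degree(D)=0, level(D)=1, enqueue
  process F: level=0
    F->C: in-degree(C)=0, level(C)=1, enqueue
  process D: level=1
    D->B: in-degree(B)=0, level(B)=2, enqueue
  process C: level=1
    C->E: in-degree(E)=0, level(E)=2, enqueue
  process B: level=2
  process E: level=2
All levels: A:0, B:2, C:1, D:1, E:2, F:0

Answer: A:0, B:2, C:1, D:1, E:2, F:0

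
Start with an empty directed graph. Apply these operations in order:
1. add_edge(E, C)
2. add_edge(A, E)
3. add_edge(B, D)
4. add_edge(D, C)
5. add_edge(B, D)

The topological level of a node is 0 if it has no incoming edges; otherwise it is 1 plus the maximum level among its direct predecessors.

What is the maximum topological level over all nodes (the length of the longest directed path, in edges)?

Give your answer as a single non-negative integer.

Answer: 2

Derivation:
Op 1: add_edge(E, C). Edges now: 1
Op 2: add_edge(A, E). Edges now: 2
Op 3: add_edge(B, D). Edges now: 3
Op 4: add_edge(D, C). Edges now: 4
Op 5: add_edge(B, D) (duplicate, no change). Edges now: 4
Compute levels (Kahn BFS):
  sources (in-degree 0): A, B
  process A: level=0
    A->E: in-degree(E)=0, level(E)=1, enqueue
  process B: level=0
    B->D: in-degree(D)=0, level(D)=1, enqueue
  process E: level=1
    E->C: in-degree(C)=1, level(C)>=2
  process D: level=1
    D->C: in-degree(C)=0, level(C)=2, enqueue
  process C: level=2
All levels: A:0, B:0, C:2, D:1, E:1
max level = 2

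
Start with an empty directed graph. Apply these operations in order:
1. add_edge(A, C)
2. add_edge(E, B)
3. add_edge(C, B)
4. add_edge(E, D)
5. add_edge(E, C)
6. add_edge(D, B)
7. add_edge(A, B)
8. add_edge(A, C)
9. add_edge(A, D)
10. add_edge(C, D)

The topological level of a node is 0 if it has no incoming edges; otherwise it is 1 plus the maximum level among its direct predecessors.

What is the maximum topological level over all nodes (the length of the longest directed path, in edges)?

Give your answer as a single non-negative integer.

Op 1: add_edge(A, C). Edges now: 1
Op 2: add_edge(E, B). Edges now: 2
Op 3: add_edge(C, B). Edges now: 3
Op 4: add_edge(E, D). Edges now: 4
Op 5: add_edge(E, C). Edges now: 5
Op 6: add_edge(D, B). Edges now: 6
Op 7: add_edge(A, B). Edges now: 7
Op 8: add_edge(A, C) (duplicate, no change). Edges now: 7
Op 9: add_edge(A, D). Edges now: 8
Op 10: add_edge(C, D). Edges now: 9
Compute levels (Kahn BFS):
  sources (in-degree 0): A, E
  process A: level=0
    A->B: in-degree(B)=3, level(B)>=1
    A->C: in-degree(C)=1, level(C)>=1
    A->D: in-degree(D)=2, level(D)>=1
  process E: level=0
    E->B: in-degree(B)=2, level(B)>=1
    E->C: in-degree(C)=0, level(C)=1, enqueue
    E->D: in-degree(D)=1, level(D)>=1
  process C: level=1
    C->B: in-degree(B)=1, level(B)>=2
    C->D: in-degree(D)=0, level(D)=2, enqueue
  process D: level=2
    D->B: in-degree(B)=0, level(B)=3, enqueue
  process B: level=3
All levels: A:0, B:3, C:1, D:2, E:0
max level = 3

Answer: 3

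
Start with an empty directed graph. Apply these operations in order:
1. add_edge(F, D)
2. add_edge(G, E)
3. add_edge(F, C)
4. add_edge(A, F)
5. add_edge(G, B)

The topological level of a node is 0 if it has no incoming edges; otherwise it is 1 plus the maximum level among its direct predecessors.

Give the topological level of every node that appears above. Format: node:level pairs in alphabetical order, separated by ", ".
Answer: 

Answer: A:0, B:1, C:2, D:2, E:1, F:1, G:0

Derivation:
Op 1: add_edge(F, D). Edges now: 1
Op 2: add_edge(G, E). Edges now: 2
Op 3: add_edge(F, C). Edges now: 3
Op 4: add_edge(A, F). Edges now: 4
Op 5: add_edge(G, B). Edges now: 5
Compute levels (Kahn BFS):
  sources (in-degree 0): A, G
  process A: level=0
    A->F: in-degree(F)=0, level(F)=1, enqueue
  process G: level=0
    G->B: in-degree(B)=0, level(B)=1, enqueue
    G->E: in-degree(E)=0, level(E)=1, enqueue
  process F: level=1
    F->C: in-degree(C)=0, level(C)=2, enqueue
    F->D: in-degree(D)=0, level(D)=2, enqueue
  process B: level=1
  process E: level=1
  process C: level=2
  process D: level=2
All levels: A:0, B:1, C:2, D:2, E:1, F:1, G:0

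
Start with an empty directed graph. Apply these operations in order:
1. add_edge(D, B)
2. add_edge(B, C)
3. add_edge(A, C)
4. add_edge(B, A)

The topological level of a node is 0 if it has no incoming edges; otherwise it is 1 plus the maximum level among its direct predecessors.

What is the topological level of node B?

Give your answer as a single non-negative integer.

Answer: 1

Derivation:
Op 1: add_edge(D, B). Edges now: 1
Op 2: add_edge(B, C). Edges now: 2
Op 3: add_edge(A, C). Edges now: 3
Op 4: add_edge(B, A). Edges now: 4
Compute levels (Kahn BFS):
  sources (in-degree 0): D
  process D: level=0
    D->B: in-degree(B)=0, level(B)=1, enqueue
  process B: level=1
    B->A: in-degree(A)=0, level(A)=2, enqueue
    B->C: in-degree(C)=1, level(C)>=2
  process A: level=2
    A->C: in-degree(C)=0, level(C)=3, enqueue
  process C: level=3
All levels: A:2, B:1, C:3, D:0
level(B) = 1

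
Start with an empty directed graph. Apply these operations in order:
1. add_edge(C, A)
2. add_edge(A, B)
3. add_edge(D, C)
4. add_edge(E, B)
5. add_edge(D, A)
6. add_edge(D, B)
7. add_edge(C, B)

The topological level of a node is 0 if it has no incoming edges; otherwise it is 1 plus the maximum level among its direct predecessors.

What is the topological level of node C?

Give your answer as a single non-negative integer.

Answer: 1

Derivation:
Op 1: add_edge(C, A). Edges now: 1
Op 2: add_edge(A, B). Edges now: 2
Op 3: add_edge(D, C). Edges now: 3
Op 4: add_edge(E, B). Edges now: 4
Op 5: add_edge(D, A). Edges now: 5
Op 6: add_edge(D, B). Edges now: 6
Op 7: add_edge(C, B). Edges now: 7
Compute levels (Kahn BFS):
  sources (in-degree 0): D, E
  process D: level=0
    D->A: in-degree(A)=1, level(A)>=1
    D->B: in-degree(B)=3, level(B)>=1
    D->C: in-degree(C)=0, level(C)=1, enqueue
  process E: level=0
    E->B: in-degree(B)=2, level(B)>=1
  process C: level=1
    C->A: in-degree(A)=0, level(A)=2, enqueue
    C->B: in-degree(B)=1, level(B)>=2
  process A: level=2
    A->B: in-degree(B)=0, level(B)=3, enqueue
  process B: level=3
All levels: A:2, B:3, C:1, D:0, E:0
level(C) = 1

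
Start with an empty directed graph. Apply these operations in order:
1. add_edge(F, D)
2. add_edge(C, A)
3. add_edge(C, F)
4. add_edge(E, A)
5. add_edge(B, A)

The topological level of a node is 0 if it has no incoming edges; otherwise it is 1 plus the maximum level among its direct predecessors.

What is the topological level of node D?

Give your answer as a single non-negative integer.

Answer: 2

Derivation:
Op 1: add_edge(F, D). Edges now: 1
Op 2: add_edge(C, A). Edges now: 2
Op 3: add_edge(C, F). Edges now: 3
Op 4: add_edge(E, A). Edges now: 4
Op 5: add_edge(B, A). Edges now: 5
Compute levels (Kahn BFS):
  sources (in-degree 0): B, C, E
  process B: level=0
    B->A: in-degree(A)=2, level(A)>=1
  process C: level=0
    C->A: in-degree(A)=1, level(A)>=1
    C->F: in-degree(F)=0, level(F)=1, enqueue
  process E: level=0
    E->A: in-degree(A)=0, level(A)=1, enqueue
  process F: level=1
    F->D: in-degree(D)=0, level(D)=2, enqueue
  process A: level=1
  process D: level=2
All levels: A:1, B:0, C:0, D:2, E:0, F:1
level(D) = 2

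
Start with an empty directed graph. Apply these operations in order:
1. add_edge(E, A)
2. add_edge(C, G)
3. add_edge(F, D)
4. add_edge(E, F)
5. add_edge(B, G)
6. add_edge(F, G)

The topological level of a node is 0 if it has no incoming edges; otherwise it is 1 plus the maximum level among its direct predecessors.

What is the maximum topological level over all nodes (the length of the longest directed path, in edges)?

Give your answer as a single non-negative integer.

Answer: 2

Derivation:
Op 1: add_edge(E, A). Edges now: 1
Op 2: add_edge(C, G). Edges now: 2
Op 3: add_edge(F, D). Edges now: 3
Op 4: add_edge(E, F). Edges now: 4
Op 5: add_edge(B, G). Edges now: 5
Op 6: add_edge(F, G). Edges now: 6
Compute levels (Kahn BFS):
  sources (in-degree 0): B, C, E
  process B: level=0
    B->G: in-degree(G)=2, level(G)>=1
  process C: level=0
    C->G: in-degree(G)=1, level(G)>=1
  process E: level=0
    E->A: in-degree(A)=0, level(A)=1, enqueue
    E->F: in-degree(F)=0, level(F)=1, enqueue
  process A: level=1
  process F: level=1
    F->D: in-degree(D)=0, level(D)=2, enqueue
    F->G: in-degree(G)=0, level(G)=2, enqueue
  process D: level=2
  process G: level=2
All levels: A:1, B:0, C:0, D:2, E:0, F:1, G:2
max level = 2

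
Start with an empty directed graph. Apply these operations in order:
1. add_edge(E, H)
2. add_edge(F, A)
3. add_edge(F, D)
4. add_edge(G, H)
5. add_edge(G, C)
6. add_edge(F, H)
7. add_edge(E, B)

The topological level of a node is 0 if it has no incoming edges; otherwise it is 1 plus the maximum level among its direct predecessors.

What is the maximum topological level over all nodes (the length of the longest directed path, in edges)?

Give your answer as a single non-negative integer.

Op 1: add_edge(E, H). Edges now: 1
Op 2: add_edge(F, A). Edges now: 2
Op 3: add_edge(F, D). Edges now: 3
Op 4: add_edge(G, H). Edges now: 4
Op 5: add_edge(G, C). Edges now: 5
Op 6: add_edge(F, H). Edges now: 6
Op 7: add_edge(E, B). Edges now: 7
Compute levels (Kahn BFS):
  sources (in-degree 0): E, F, G
  process E: level=0
    E->B: in-degree(B)=0, level(B)=1, enqueue
    E->H: in-degree(H)=2, level(H)>=1
  process F: level=0
    F->A: in-degree(A)=0, level(A)=1, enqueue
    F->D: in-degree(D)=0, level(D)=1, enqueue
    F->H: in-degree(H)=1, level(H)>=1
  process G: level=0
    G->C: in-degree(C)=0, level(C)=1, enqueue
    G->H: in-degree(H)=0, level(H)=1, enqueue
  process B: level=1
  process A: level=1
  process D: level=1
  process C: level=1
  process H: level=1
All levels: A:1, B:1, C:1, D:1, E:0, F:0, G:0, H:1
max level = 1

Answer: 1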